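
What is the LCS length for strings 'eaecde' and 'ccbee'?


DP table for LCS of 'eaecde' and 'ccbee':
       c  c  b  e  e
    0  0  0  0  0  0
  e 0  0  0  0  1  1
  a 0  0  0  0  1  1
  e 0  0  0  0  1  2
  c 0  1  1  1  1  2
  d 0  1  1  1  1  2
  e 0  1  1  1  2  2
LCS: 'ee'
LCS length = 2

2


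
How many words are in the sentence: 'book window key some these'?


Counting words by splitting on spaces:
  Word 1: 'book'
  Word 2: 'window'
  Word 3: 'key'
  Word 4: 'some'
  Word 5: 'these'
Total words: 5

5


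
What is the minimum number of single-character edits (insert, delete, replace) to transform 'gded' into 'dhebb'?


Building DP table for s1='gded' (len 4) and s2='dhebb' (len 5):
       d  h  e  b  b
    0  1  2  3  4  5
  g 1  1  2  3  4  5
  d 2  1  2  3  4  5
  e 3  2  2  2  3  4
  d 4  3  3  3  3  4
Edit distance = dp[4][5] = 4

4


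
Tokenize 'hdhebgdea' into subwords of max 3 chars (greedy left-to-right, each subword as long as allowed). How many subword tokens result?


'hdhebgdea' has 9 characters.
Chunking with max size 3:
  Chunk 1: 'hdh' (positions 0-2)
  Chunk 2: 'ebg' (positions 3-5)
  Chunk 3: 'dea' (positions 6-8)
Total chunks: ceil(9 / 3) = 3

3


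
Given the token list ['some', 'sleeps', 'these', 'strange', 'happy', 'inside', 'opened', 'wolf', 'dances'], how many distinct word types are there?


Listing all tokens and tracking unique types:
  Token 1: 'some' -> NEW (unique so far: 1)
  Token 2: 'sleeps' -> NEW (unique so far: 2)
  Token 3: 'these' -> NEW (unique so far: 3)
  Token 4: 'strange' -> NEW (unique so far: 4)
  Token 5: 'happy' -> NEW (unique so far: 5)
  Token 6: 'inside' -> NEW (unique so far: 6)
  Token 7: 'opened' -> NEW (unique so far: 7)
  Token 8: 'wolf' -> NEW (unique so far: 8)
  Token 9: 'dances' -> NEW (unique so far: 9)
Unique types: ('dances', 'happy', 'inside', 'opened', 'sleeps', 'some', 'strange', 'these', 'wolf')
Vocabulary size: 9

9


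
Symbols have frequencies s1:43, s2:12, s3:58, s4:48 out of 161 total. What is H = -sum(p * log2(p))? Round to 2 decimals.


Computing entropy H = -sum(p_i * log2(p_i)):
  s1: p = 43/161 = 0.2671, -p*log2(p) = 0.5087
  s2: p = 12/161 = 0.0745, -p*log2(p) = 0.2792
  s3: p = 58/161 = 0.3602, -p*log2(p) = 0.5306
  s4: p = 48/161 = 0.2981, -p*log2(p) = 0.5205
H = sum of terms = 1.8390
Rounded to 2 decimals: 1.84

1.84


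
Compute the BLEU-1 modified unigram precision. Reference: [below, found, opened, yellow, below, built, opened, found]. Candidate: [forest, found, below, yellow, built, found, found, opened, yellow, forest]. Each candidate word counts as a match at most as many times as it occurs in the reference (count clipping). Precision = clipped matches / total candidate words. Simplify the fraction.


Reference word counts: {'below': 2, 'built': 1, 'found': 2, 'opened': 2, 'yellow': 1}
Checking each candidate word (with clipping):
  'forest' -> not in reference -> no match (matches: 0)
  'found' -> in reference (ref count 2, used 1/2) -> match (matches: 1)
  'below' -> in reference (ref count 2, used 1/2) -> match (matches: 2)
  'yellow' -> in reference (ref count 1, used 1/1) -> match (matches: 3)
  'built' -> in reference (ref count 1, used 1/1) -> match (matches: 4)
  'found' -> in reference (ref count 2, used 2/2) -> match (matches: 5)
  'found' -> ref count 2 already used up (2/2) -> clipped, no match (matches: 5)
  'opened' -> in reference (ref count 2, used 1/2) -> match (matches: 6)
  'yellow' -> ref count 1 already used up (1/1) -> clipped, no match (matches: 6)
  'forest' -> not in reference -> no match (matches: 6)
Clipped matches: 6, Candidate length: 10
Precision = 6/10 = 3/5

3/5


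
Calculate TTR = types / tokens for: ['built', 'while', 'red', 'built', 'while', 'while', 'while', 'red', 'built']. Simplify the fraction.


Tokens: 9
Unique types: ('built', 'red', 'while') = 3
TTR = 3/9
Simplify: divide both by 3 -> 1/3
TTR = 1/3

1/3


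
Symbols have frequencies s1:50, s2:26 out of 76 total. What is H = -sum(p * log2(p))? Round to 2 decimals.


Computing entropy H = -sum(p_i * log2(p_i)):
  s1: p = 50/76 = 0.6579, -p*log2(p) = 0.3974
  s2: p = 26/76 = 0.3421, -p*log2(p) = 0.5294
H = sum of terms = 0.9268
Rounded to 2 decimals: 0.93

0.93


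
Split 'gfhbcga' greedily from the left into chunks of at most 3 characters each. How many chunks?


'gfhbcga' has 7 characters.
Chunking with max size 3:
  Chunk 1: 'gfh' (positions 0-2)
  Chunk 2: 'bcg' (positions 3-5)
  Chunk 3: 'a' (positions 6-6)
Total chunks: ceil(7 / 3) = 3

3


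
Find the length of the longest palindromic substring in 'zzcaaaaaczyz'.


Scanning 'zzcaaaaaczyz' for palindromic substrings.
Substring at positions 1-9: 'zcaaaaacz'.
Check: reverse('zcaaaaacz') = 'zcaaaaacz' -> palindrome confirmed.
Neighbouring characters ('z' / 'y') break symmetry, so it cannot extend further.
No longer palindromic substring exists; longest length = 9

9


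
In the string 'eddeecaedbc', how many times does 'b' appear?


Scanning 'eddeecaedbc' for 'b':
  Position 9: 'b' -> MATCH (count: 1)
Total occurrences of 'b': 1

1


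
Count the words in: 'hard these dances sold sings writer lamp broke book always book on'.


Counting words by splitting on spaces:
  Word 1: 'hard'
  Word 2: 'these'
  Word 3: 'dances'
  Word 4: 'sold'
  Word 5: 'sings'
  Word 6: 'writer'
  Word 7: 'lamp'
  Word 8: 'broke'
  Word 9: 'book'
  Word 10: 'always'
  Word 11: 'book'
  Word 12: 'on'
Total words: 12

12


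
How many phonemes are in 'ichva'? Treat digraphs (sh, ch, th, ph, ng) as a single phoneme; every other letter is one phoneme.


Parsing 'ichva' greedily, digraphs first:
  'i' -> vowel phoneme (phonemes so far: 1)
  'ch' -> digraph (1 consonant phoneme) (phonemes so far: 2)
  'v' -> consonant phoneme (phonemes so far: 3)
  'a' -> vowel phoneme (phonemes so far: 4)
Total phonemes: 4

4


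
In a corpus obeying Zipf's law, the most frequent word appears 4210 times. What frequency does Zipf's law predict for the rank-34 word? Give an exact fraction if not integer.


Zipf's law: freq(rank) = f1 / rank
f1 = 4210, rank = 34
freq = 4210 / 34
GCD(4210, 34) = 2
Simplified: 2105/17

2105/17


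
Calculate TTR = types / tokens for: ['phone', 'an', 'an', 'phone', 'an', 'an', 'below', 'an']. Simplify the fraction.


Tokens: 8
Unique types: ('an', 'below', 'phone') = 3
TTR = 3/8
Already in lowest terms.

3/8


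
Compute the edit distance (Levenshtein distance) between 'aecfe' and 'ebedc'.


Building DP table for s1='aecfe' (len 5) and s2='ebedc' (len 5):
       e  b  e  d  c
    0  1  2  3  4  5
  a 1  1  2  3  4  5
  e 2  1  2  2  3  4
  c 3  2  2  3  3  3
  f 4  3  3  3  4  4
  e 5  4  4  3  4  5
Edit distance = dp[5][5] = 5

5


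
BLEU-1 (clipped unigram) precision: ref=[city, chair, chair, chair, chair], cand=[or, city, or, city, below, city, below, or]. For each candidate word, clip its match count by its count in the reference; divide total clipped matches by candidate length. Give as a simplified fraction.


Reference word counts: {'chair': 4, 'city': 1}
Checking each candidate word (with clipping):
  'or' -> not in reference -> no match (matches: 0)
  'city' -> in reference (ref count 1, used 1/1) -> match (matches: 1)
  'or' -> not in reference -> no match (matches: 1)
  'city' -> ref count 1 already used up (1/1) -> clipped, no match (matches: 1)
  'below' -> not in reference -> no match (matches: 1)
  'city' -> ref count 1 already used up (1/1) -> clipped, no match (matches: 1)
  'below' -> not in reference -> no match (matches: 1)
  'or' -> not in reference -> no match (matches: 1)
Clipped matches: 1, Candidate length: 8
Precision = 1/8

1/8


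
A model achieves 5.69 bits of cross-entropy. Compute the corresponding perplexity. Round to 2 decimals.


Perplexity formula: PP = 2^H
H = 5.69
PP = 2^5.69
Decompose: 2^5.69 = 2^5 * 2^0.69
2^5 = 32, 2^0.69 ~ 1.6132835
PP ~ 32 * 1.6132835 = 51.6250720
Rounded to 2 decimals: 51.63

51.63


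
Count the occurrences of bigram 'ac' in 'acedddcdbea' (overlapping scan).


Scanning 'acedddcdbea' for bigram 'ac':
  Position 0: 'ac' -> MATCH
  Position 1: 'ce' -> no
  Position 2: 'ed' -> no
  Position 3: 'dd' -> no
  Position 4: 'dd' -> no
  Position 5: 'dc' -> no
  Position 6: 'cd' -> no
  Position 7: 'db' -> no
  Position 8: 'be' -> no
  Position 9: 'ea' -> no
Total matches: 1

1


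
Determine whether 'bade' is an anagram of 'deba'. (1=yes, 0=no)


Sort characters of 'bade': 'abde'
Sort characters of 'deba': 'abde'
Sorted forms match -> they ARE anagrams
Result: 1

1


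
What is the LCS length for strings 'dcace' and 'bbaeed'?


DP table for LCS of 'dcace' and 'bbaeed':
       b  b  a  e  e  d
    0  0  0  0  0  0  0
  d 0  0  0  0  0  0  1
  c 0  0  0  0  0  0  1
  a 0  0  0  1  1  1  1
  c 0  0  0  1  1  1  1
  e 0  0  0  1  2  2  2
LCS: 'ae'
LCS length = 2

2


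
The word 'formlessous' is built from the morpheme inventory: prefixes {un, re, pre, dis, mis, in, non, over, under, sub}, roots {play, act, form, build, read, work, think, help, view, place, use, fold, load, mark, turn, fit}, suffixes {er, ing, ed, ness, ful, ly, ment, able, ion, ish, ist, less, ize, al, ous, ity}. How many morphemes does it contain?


Segmenting 'formlessous' against the inventory:
  'form' -> root (morpheme 1)
  'less' -> suffix (morpheme 2)
  'ous' -> suffix (morpheme 3)
Total morphemes: 3

3


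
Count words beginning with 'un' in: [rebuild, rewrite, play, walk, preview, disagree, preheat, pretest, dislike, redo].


Checking each word for prefix 'un':
  'rebuild' -> no (count: 0)
  'rewrite' -> no (count: 0)
  'play' -> no (count: 0)
  'walk' -> no (count: 0)
  'preview' -> no (count: 0)
  'disagree' -> no (count: 0)
  'preheat' -> no (count: 0)
  'pretest' -> no (count: 0)
  'dislike' -> no (count: 0)
  'redo' -> no (count: 0)
Total with prefix 'un': 0

0


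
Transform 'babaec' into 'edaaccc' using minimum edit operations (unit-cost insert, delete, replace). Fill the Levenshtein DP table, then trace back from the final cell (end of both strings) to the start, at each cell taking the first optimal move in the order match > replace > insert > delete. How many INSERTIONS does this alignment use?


Edit distance = 5. Backtracking from cell (6, 7) with preference match > replace > insert > delete,
then listing the resulting alignment 'babaec' -> 'edaaccc' left to right:
  Step 1: insert 'e' [insertion #1]
  Step 2: replace b->d
  Step 3: keep 'a'
  Step 4: replace b->a
  Step 5: replace a->c
  Step 6: replace e->c
  Step 7: keep 'c'
Total insertions: 1

1


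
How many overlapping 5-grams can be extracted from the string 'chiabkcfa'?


String 'chiabkcfa' has length L = 9.
Number of overlapping n-grams = L - n + 1
Substituting: 9 - 5 + 1 = 5

5


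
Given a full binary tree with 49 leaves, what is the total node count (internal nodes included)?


Leaf nodes (terminals): 49
Internal nodes = n - 1 = 49 - 1 = 48
Total = leaves + internal = 49 + 48 = 97

97


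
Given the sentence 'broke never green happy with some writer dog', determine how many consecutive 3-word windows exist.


Word trigrams from [8] words:
  Trigram 1: (broke never green)
  Trigram 2: (never green happy)
  Trigram 3: (green happy with)
  Trigram 4: (happy with some)
  Trigram 5: (with some writer)
  Trigram 6: (some writer dog)
Total word trigrams: 8 - 2 = 6

6


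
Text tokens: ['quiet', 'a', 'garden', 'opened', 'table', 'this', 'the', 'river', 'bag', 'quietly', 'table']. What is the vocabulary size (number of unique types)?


Listing all tokens and tracking unique types:
  Token 1: 'quiet' -> NEW (unique so far: 1)
  Token 2: 'a' -> NEW (unique so far: 2)
  Token 3: 'garden' -> NEW (unique so far: 3)
  Token 4: 'opened' -> NEW (unique so far: 4)
  Token 5: 'table' -> NEW (unique so far: 5)
  Token 6: 'this' -> NEW (unique so far: 6)
  Token 7: 'the' -> NEW (unique so far: 7)
  Token 8: 'river' -> NEW (unique so far: 8)
  Token 9: 'bag' -> NEW (unique so far: 9)
  Token 10: 'quietly' -> NEW (unique so far: 10)
  Token 11: 'table' -> duplicate (unique so far: 10)
Unique types: ('a', 'bag', 'garden', 'opened', 'quiet', 'quietly', 'river', 'table', 'the', 'this')
Vocabulary size: 10

10


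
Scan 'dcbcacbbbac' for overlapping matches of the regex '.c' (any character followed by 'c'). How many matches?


Pattern: .c means any character followed by 'c'.
Scanning 'dcbcacbbbac' position-by-position:
  Pos 0: window 'dc' -> MATCH
  Pos 1: window 'cb' -> no
  Pos 2: window 'bc' -> MATCH
  Pos 3: window 'ca' -> no
  Pos 4: window 'ac' -> MATCH
  Pos 5: window 'cb' -> no
  Pos 6: window 'bb' -> no
  Pos 7: window 'bb' -> no
  Pos 8: window 'ba' -> no
  Pos 9: window 'ac' -> MATCH
  Pos 10: window 'c' -> no
Total matches: 4

4


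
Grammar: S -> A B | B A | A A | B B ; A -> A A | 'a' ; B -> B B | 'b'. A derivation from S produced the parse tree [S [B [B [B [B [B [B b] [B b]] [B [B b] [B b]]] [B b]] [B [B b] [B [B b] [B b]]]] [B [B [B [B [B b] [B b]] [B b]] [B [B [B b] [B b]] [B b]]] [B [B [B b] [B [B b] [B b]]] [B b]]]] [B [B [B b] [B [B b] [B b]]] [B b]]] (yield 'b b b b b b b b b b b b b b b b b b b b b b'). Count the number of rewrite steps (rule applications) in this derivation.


Every bracketed nonterminal node [X ...] in the tree is produced by exactly one rule application.
Reading the tree off as a leftmost derivation:
  Step 1: S  =>  B B   (applied S -> B B)
  Step 2: B B  =>  B B B   (applied B -> B B)
  Step 3: B B B  =>  B B B B   (applied B -> B B)
  Step 4: B B B B  =>  B B B B B   (applied B -> B B)
  Step 5: B B B B B  =>  B B B B B B   (applied B -> B B)
  Step 6: B B B B B B  =>  B B B B B B B   (applied B -> B B)
  Step 7: B B B B B B B  =>  b B B B B B B   (applied B -> b)
  Step 8: b B B B B B B  =>  b b B B B B B   (applied B -> b)
  Step 9: b b B B B B B  =>  b b B B B B B B   (applied B -> B B)
  Step 10: b b B B B B B B  =>  b b b B B B B B   (applied B -> b)
  Step 11: b b b B B B B B  =>  b b b b B B B B   (applied B -> b)
  Step 12: b b b b B B B B  =>  b b b b b B B B   (applied B -> b)
  Step 13: b b b b b B B B  =>  b b b b b B B B B   (applied B -> B B)
  Step 14: b b b b b B B B B  =>  b b b b b b B B B   (applied B -> b)
  Step 15: b b b b b b B B B  =>  b b b b b b B B B B   (applied B -> B B)
  Step 16: b b b b b b B B B B  =>  b b b b b b b B B B   (applied B -> b)
  Step 17: b b b b b b b B B B  =>  b b b b b b b b B B   (applied B -> b)
  Step 18: b b b b b b b b B B  =>  b b b b b b b b B B B   (applied B -> B B)
  Step 19: b b b b b b b b B B B  =>  b b b b b b b b B B B B   (applied B -> B B)
  Step 20: b b b b b b b b B B B B  =>  b b b b b b b b B B B B B   (applied B -> B B)
  Step 21: b b b b b b b b B B B B B  =>  b b b b b b b b B B B B B B   (applied B -> B B)
  Step 22: b b b b b b b b B B B B B B  =>  b b b b b b b b b B B B B B   (applied B -> b)
  Step 23: b b b b b b b b b B B B B B  =>  b b b b b b b b b b B B B B   (applied B -> b)
  Step 24: b b b b b b b b b b B B B B  =>  b b b b b b b b b b b B B B   (applied B -> b)
  Step 25: b b b b b b b b b b b B B B  =>  b b b b b b b b b b b B B B B   (applied B -> B B)
  Step 26: b b b b b b b b b b b B B B B  =>  b b b b b b b b b b b B B B B B   (applied B -> B B)
  Step 27: b b b b b b b b b b b B B B B B  =>  b b b b b b b b b b b b B B B B   (applied B -> b)
  Step 28: b b b b b b b b b b b b B B B B  =>  b b b b b b b b b b b b b B B B   (applied B -> b)
  Step 29: b b b b b b b b b b b b b B B B  =>  b b b b b b b b b b b b b b B B   (applied B -> b)
  Step 30: b b b b b b b b b b b b b b B B  =>  b b b b b b b b b b b b b b B B B   (applied B -> B B)
  Step 31: b b b b b b b b b b b b b b B B B  =>  b b b b b b b b b b b b b b B B B B   (applied B -> B B)
  Step 32: b b b b b b b b b b b b b b B B B B  =>  b b b b b b b b b b b b b b b B B B   (applied B -> b)
  Step 33: b b b b b b b b b b b b b b b B B B  =>  b b b b b b b b b b b b b b b B B B B   (applied B -> B B)
  Step 34: b b b b b b b b b b b b b b b B B B B  =>  b b b b b b b b b b b b b b b b B B B   (applied B -> b)
  Step 35: b b b b b b b b b b b b b b b b B B B  =>  b b b b b b b b b b b b b b b b b B B   (applied B -> b)
  Step 36: b b b b b b b b b b b b b b b b b B B  =>  b b b b b b b b b b b b b b b b b b B   (applied B -> b)
  Step 37: b b b b b b b b b b b b b b b b b b B  =>  b b b b b b b b b b b b b b b b b b B B   (applied B -> B B)
  Step 38: b b b b b b b b b b b b b b b b b b B B  =>  b b b b b b b b b b b b b b b b b b B B B   (applied B -> B B)
  Step 39: b b b b b b b b b b b b b b b b b b B B B  =>  b b b b b b b b b b b b b b b b b b b B B   (applied B -> b)
  Step 40: b b b b b b b b b b b b b b b b b b b B B  =>  b b b b b b b b b b b b b b b b b b b B B B   (applied B -> B B)
  Step 41: b b b b b b b b b b b b b b b b b b b B B B  =>  b b b b b b b b b b b b b b b b b b b b B B   (applied B -> b)
  Step 42: b b b b b b b b b b b b b b b b b b b b B B  =>  b b b b b b b b b b b b b b b b b b b b b B   (applied B -> b)
  Step 43: b b b b b b b b b b b b b b b b b b b b b B  =>  b b b b b b b b b b b b b b b b b b b b b b   (applied B -> b)
Final yield: b b b b b b b b b b b b b b b b b b b b b b
Total rewrite steps: 43

43


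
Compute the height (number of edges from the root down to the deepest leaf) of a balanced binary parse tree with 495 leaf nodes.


In a balanced binary tree with n leaves the deepest leaf is ceil(log2(n)) edges below the root.
log2(495) = 8.9513
ceil(8.9513) = 9
height (edges) = 9

9


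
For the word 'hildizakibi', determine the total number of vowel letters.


Scanning each character of 'hildizakibi':
  Position 1: 'h' -> consonant (running count: 0)
  Position 2: 'i' -> vowel (running count: 1)
  Position 3: 'l' -> consonant (running count: 1)
  Position 4: 'd' -> consonant (running count: 1)
  Position 5: 'i' -> vowel (running count: 2)
  Position 6: 'z' -> consonant (running count: 2)
  Position 7: 'a' -> vowel (running count: 3)
  Position 8: 'k' -> consonant (running count: 3)
  Position 9: 'i' -> vowel (running count: 4)
  Position 10: 'b' -> consonant (running count: 4)
  Position 11: 'i' -> vowel (running count: 5)
Total vowels: 5

5


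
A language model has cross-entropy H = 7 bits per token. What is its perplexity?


Perplexity formula: PP = 2^H
H = 7
PP = 2^7
Steps: 2^1 = 2, 2^2 = 4, 2^3 = 8, 2^4 = 16, 2^5 = 32, 2^6 = 64, 2^7 = 128
PP = 128

128


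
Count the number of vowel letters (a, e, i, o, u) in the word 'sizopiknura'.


Scanning each character of 'sizopiknura':
  Position 1: 's' -> consonant (running count: 0)
  Position 2: 'i' -> vowel (running count: 1)
  Position 3: 'z' -> consonant (running count: 1)
  Position 4: 'o' -> vowel (running count: 2)
  Position 5: 'p' -> consonant (running count: 2)
  Position 6: 'i' -> vowel (running count: 3)
  Position 7: 'k' -> consonant (running count: 3)
  Position 8: 'n' -> consonant (running count: 3)
  Position 9: 'u' -> vowel (running count: 4)
  Position 10: 'r' -> consonant (running count: 4)
  Position 11: 'a' -> vowel (running count: 5)
Total vowels: 5

5


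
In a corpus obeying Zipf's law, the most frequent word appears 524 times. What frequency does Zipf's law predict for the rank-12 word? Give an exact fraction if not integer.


Zipf's law: freq(rank) = f1 / rank
f1 = 524, rank = 12
freq = 524 / 12
GCD(524, 12) = 4
Simplified: 131/3

131/3


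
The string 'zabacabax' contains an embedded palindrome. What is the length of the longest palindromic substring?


Scanning 'zabacabax' for palindromic substrings.
Substring at positions 1-7: 'abacaba'.
Check: reverse('abacaba') = 'abacaba' -> palindrome confirmed.
Neighbouring characters ('z' / 'x') break symmetry, so it cannot extend further.
No longer palindromic substring exists; longest length = 7

7


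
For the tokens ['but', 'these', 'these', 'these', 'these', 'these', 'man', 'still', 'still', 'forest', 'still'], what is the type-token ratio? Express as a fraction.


Tokens: 11
Unique types: ('but', 'forest', 'man', 'still', 'these') = 5
TTR = 5/11
Already in lowest terms.

5/11


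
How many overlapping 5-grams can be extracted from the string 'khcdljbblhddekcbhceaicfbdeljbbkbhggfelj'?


String 'khcdljbblhddekcbhceaicfbdeljbbkbhggfelj' has length L = 39.
Number of overlapping n-grams = L - n + 1
Substituting: 39 - 5 + 1 = 35

35


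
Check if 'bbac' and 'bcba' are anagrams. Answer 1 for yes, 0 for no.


Sort characters of 'bbac': 'abbc'
Sort characters of 'bcba': 'abbc'
Sorted forms match -> they ARE anagrams
Result: 1

1


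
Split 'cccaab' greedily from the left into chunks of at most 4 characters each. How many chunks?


'cccaab' has 6 characters.
Chunking with max size 4:
  Chunk 1: 'ccca' (positions 0-3)
  Chunk 2: 'ab' (positions 4-5)
Total chunks: ceil(6 / 4) = 2

2


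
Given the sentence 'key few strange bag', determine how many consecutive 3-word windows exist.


Word trigrams from [4] words:
  Trigram 1: (key few strange)
  Trigram 2: (few strange bag)
Total word trigrams: 4 - 2 = 2

2


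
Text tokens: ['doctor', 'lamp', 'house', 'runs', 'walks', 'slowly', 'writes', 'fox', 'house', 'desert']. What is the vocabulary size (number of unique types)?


Listing all tokens and tracking unique types:
  Token 1: 'doctor' -> NEW (unique so far: 1)
  Token 2: 'lamp' -> NEW (unique so far: 2)
  Token 3: 'house' -> NEW (unique so far: 3)
  Token 4: 'runs' -> NEW (unique so far: 4)
  Token 5: 'walks' -> NEW (unique so far: 5)
  Token 6: 'slowly' -> NEW (unique so far: 6)
  Token 7: 'writes' -> NEW (unique so far: 7)
  Token 8: 'fox' -> NEW (unique so far: 8)
  Token 9: 'house' -> duplicate (unique so far: 8)
  Token 10: 'desert' -> NEW (unique so far: 9)
Unique types: ('desert', 'doctor', 'fox', 'house', 'lamp', 'runs', 'slowly', 'walks', 'writes')
Vocabulary size: 9

9


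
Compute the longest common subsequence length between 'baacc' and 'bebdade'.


DP table for LCS of 'baacc' and 'bebdade':
       b  e  b  d  a  d  e
    0  0  0  0  0  0  0  0
  b 0  1  1  1  1  1  1  1
  a 0  1  1  1  1  2  2  2
  a 0  1  1  1  1  2  2  2
  c 0  1  1  1  1  2  2  2
  c 0  1  1  1  1  2  2  2
LCS: 'ba'
LCS length = 2

2


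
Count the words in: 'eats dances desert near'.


Counting words by splitting on spaces:
  Word 1: 'eats'
  Word 2: 'dances'
  Word 3: 'desert'
  Word 4: 'near'
Total words: 4

4


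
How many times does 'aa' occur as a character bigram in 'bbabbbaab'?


Scanning 'bbabbbaab' for bigram 'aa':
  Position 0: 'bb' -> no
  Position 1: 'ba' -> no
  Position 2: 'ab' -> no
  Position 3: 'bb' -> no
  Position 4: 'bb' -> no
  Position 5: 'ba' -> no
  Position 6: 'aa' -> MATCH
  Position 7: 'ab' -> no
Total matches: 1

1


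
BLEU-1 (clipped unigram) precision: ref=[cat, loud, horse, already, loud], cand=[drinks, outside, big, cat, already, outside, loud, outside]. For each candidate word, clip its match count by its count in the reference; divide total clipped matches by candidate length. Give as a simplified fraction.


Reference word counts: {'already': 1, 'cat': 1, 'horse': 1, 'loud': 2}
Checking each candidate word (with clipping):
  'drinks' -> not in reference -> no match (matches: 0)
  'outside' -> not in reference -> no match (matches: 0)
  'big' -> not in reference -> no match (matches: 0)
  'cat' -> in reference (ref count 1, used 1/1) -> match (matches: 1)
  'already' -> in reference (ref count 1, used 1/1) -> match (matches: 2)
  'outside' -> not in reference -> no match (matches: 2)
  'loud' -> in reference (ref count 2, used 1/2) -> match (matches: 3)
  'outside' -> not in reference -> no match (matches: 3)
Clipped matches: 3, Candidate length: 8
Precision = 3/8

3/8


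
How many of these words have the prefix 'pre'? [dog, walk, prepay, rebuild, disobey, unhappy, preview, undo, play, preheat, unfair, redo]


Checking each word for prefix 'pre':
  'dog' -> no (count: 0)
  'walk' -> no (count: 0)
  'prepay' -> YES, starts with 'pre' (count: 1)
  'rebuild' -> no (count: 1)
  'disobey' -> no (count: 1)
  'unhappy' -> no (count: 1)
  'preview' -> YES, starts with 'pre' (count: 2)
  'undo' -> no (count: 2)
  'play' -> no (count: 2)
  'preheat' -> YES, starts with 'pre' (count: 3)
  'unfair' -> no (count: 3)
  'redo' -> no (count: 3)
Total with prefix 'pre': 3

3


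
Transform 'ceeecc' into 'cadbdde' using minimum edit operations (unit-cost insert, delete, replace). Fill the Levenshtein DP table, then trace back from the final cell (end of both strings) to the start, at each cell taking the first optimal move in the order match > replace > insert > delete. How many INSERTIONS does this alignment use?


Edit distance = 6. Backtracking from cell (6, 7) with preference match > replace > insert > delete,
then listing the resulting alignment 'ceeecc' -> 'cadbdde' left to right:
  Step 1: keep 'c'
  Step 2: insert 'a' [insertion #1]
  Step 3: replace e->d
  Step 4: replace e->b
  Step 5: replace e->d
  Step 6: replace c->d
  Step 7: replace c->e
Total insertions: 1

1


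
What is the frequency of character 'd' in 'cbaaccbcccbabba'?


Scanning 'cbaaccbcccbabba' for 'd':
  No matches found.
Total occurrences of 'd': 0

0


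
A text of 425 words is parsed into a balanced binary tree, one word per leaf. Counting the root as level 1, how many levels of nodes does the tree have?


In a balanced binary tree with n leaves the deepest leaf is ceil(log2(n)) edges below the root,
so counting node levels inclusive of root and leaves gives ceil(log2(n)) + 1 levels.
log2(425) = 8.7313
ceil(8.7313) = 9
levels = 9 + 1 = 10

10


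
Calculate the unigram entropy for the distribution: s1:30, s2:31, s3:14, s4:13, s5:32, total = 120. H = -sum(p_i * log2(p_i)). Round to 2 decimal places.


Computing entropy H = -sum(p_i * log2(p_i)):
  s1: p = 30/120 = 0.2500, -p*log2(p) = 0.5000
  s2: p = 31/120 = 0.2583, -p*log2(p) = 0.5044
  s3: p = 14/120 = 0.1167, -p*log2(p) = 0.3616
  s4: p = 13/120 = 0.1083, -p*log2(p) = 0.3474
  s5: p = 32/120 = 0.2667, -p*log2(p) = 0.5085
H = sum of terms = 2.2219
Rounded to 2 decimals: 2.22

2.22


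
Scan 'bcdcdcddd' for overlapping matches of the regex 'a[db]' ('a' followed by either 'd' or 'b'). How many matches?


Pattern: a[db] means 'a' followed by either 'd' or 'b'.
Scanning 'bcdcdcddd' position-by-position:
  Pos 0: window 'bc' -> no
  Pos 1: window 'cd' -> no
  Pos 2: window 'dc' -> no
  Pos 3: window 'cd' -> no
  Pos 4: window 'dc' -> no
  Pos 5: window 'cd' -> no
  Pos 6: window 'dd' -> no
  Pos 7: window 'dd' -> no
  Pos 8: window 'd' -> no
Total matches: 0

0


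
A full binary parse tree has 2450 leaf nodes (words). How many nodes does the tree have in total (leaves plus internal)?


Leaf nodes (terminals): 2450
Internal nodes = n - 1 = 2450 - 1 = 2449
Total = leaves + internal = 2450 + 2449 = 4899

4899


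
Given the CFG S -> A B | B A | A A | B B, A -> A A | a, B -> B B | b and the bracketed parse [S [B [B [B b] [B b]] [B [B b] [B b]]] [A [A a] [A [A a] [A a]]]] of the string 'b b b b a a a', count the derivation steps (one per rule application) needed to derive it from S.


Every bracketed nonterminal node [X ...] in the tree is produced by exactly one rule application.
Reading the tree off as a leftmost derivation:
  Step 1: S  =>  B A   (applied S -> B A)
  Step 2: B A  =>  B B A   (applied B -> B B)
  Step 3: B B A  =>  B B B A   (applied B -> B B)
  Step 4: B B B A  =>  b B B A   (applied B -> b)
  Step 5: b B B A  =>  b b B A   (applied B -> b)
  Step 6: b b B A  =>  b b B B A   (applied B -> B B)
  Step 7: b b B B A  =>  b b b B A   (applied B -> b)
  Step 8: b b b B A  =>  b b b b A   (applied B -> b)
  Step 9: b b b b A  =>  b b b b A A   (applied A -> A A)
  Step 10: b b b b A A  =>  b b b b a A   (applied A -> a)
  Step 11: b b b b a A  =>  b b b b a A A   (applied A -> A A)
  Step 12: b b b b a A A  =>  b b b b a a A   (applied A -> a)
  Step 13: b b b b a a A  =>  b b b b a a a   (applied A -> a)
Final yield: b b b b a a a
Total rewrite steps: 13

13


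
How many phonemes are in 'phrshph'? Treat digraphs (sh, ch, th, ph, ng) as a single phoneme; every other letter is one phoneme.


Parsing 'phrshph' greedily, digraphs first:
  'ph' -> digraph (1 consonant phoneme) (phonemes so far: 1)
  'r' -> consonant phoneme (phonemes so far: 2)
  'sh' -> digraph (1 consonant phoneme) (phonemes so far: 3)
  'ph' -> digraph (1 consonant phoneme) (phonemes so far: 4)
Total phonemes: 4

4


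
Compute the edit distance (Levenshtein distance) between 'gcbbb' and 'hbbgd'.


Building DP table for s1='gcbbb' (len 5) and s2='hbbgd' (len 5):
       h  b  b  g  d
    0  1  2  3  4  5
  g 1  1  2  3  3  4
  c 2  2  2  3  4  4
  b 3  3  2  2  3  4
  b 4  4  3  2  3  4
  b 5  5  4  3  3  4
Edit distance = dp[5][5] = 4

4


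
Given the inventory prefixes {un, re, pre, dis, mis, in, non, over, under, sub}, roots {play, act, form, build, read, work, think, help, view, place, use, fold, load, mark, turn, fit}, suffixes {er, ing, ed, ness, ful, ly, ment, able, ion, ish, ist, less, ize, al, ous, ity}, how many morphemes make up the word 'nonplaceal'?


Segmenting 'nonplaceal' against the inventory:
  'non' -> prefix (morpheme 1)
  'place' -> root (morpheme 2)
  'al' -> suffix (morpheme 3)
Total morphemes: 3

3


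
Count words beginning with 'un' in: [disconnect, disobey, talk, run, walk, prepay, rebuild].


Checking each word for prefix 'un':
  'disconnect' -> no (count: 0)
  'disobey' -> no (count: 0)
  'talk' -> no (count: 0)
  'run' -> no (count: 0)
  'walk' -> no (count: 0)
  'prepay' -> no (count: 0)
  'rebuild' -> no (count: 0)
Total with prefix 'un': 0

0


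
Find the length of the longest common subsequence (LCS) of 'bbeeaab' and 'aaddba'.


DP table for LCS of 'bbeeaab' and 'aaddba':
       a  a  d  d  b  a
    0  0  0  0  0  0  0
  b 0  0  0  0  0  1  1
  b 0  0  0  0  0  1  1
  e 0  0  0  0  0  1  1
  e 0  0  0  0  0  1  1
  a 0  1  1  1  1  1  2
  a 0  1  2  2  2  2  2
  b 0  1  2  2  2  3  3
LCS: 'aab'
LCS length = 3

3


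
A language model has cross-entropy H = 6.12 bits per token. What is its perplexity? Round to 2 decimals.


Perplexity formula: PP = 2^H
H = 6.12
PP = 2^6.12
Decompose: 2^6.12 = 2^6 * 2^0.12
2^6 = 64, 2^0.12 ~ 1.0867349
PP ~ 64 * 1.0867349 = 69.5510336
Rounded to 2 decimals: 69.55

69.55


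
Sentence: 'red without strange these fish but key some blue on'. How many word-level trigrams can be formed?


Word trigrams from [10] words:
  Trigram 1: (red without strange)
  Trigram 2: (without strange these)
  Trigram 3: (strange these fish)
  Trigram 4: (these fish but)
  Trigram 5: (fish but key)
  Trigram 6: (but key some)
  Trigram 7: (key some blue)
  Trigram 8: (some blue on)
Total word trigrams: 10 - 2 = 8

8


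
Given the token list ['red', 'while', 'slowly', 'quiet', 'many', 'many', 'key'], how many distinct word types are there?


Listing all tokens and tracking unique types:
  Token 1: 'red' -> NEW (unique so far: 1)
  Token 2: 'while' -> NEW (unique so far: 2)
  Token 3: 'slowly' -> NEW (unique so far: 3)
  Token 4: 'quiet' -> NEW (unique so far: 4)
  Token 5: 'many' -> NEW (unique so far: 5)
  Token 6: 'many' -> duplicate (unique so far: 5)
  Token 7: 'key' -> NEW (unique so far: 6)
Unique types: ('key', 'many', 'quiet', 'red', 'slowly', 'while')
Vocabulary size: 6

6


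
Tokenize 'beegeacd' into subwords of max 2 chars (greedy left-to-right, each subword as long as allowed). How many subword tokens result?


'beegeacd' has 8 characters.
Chunking with max size 2:
  Chunk 1: 'be' (positions 0-1)
  Chunk 2: 'eg' (positions 2-3)
  Chunk 3: 'ea' (positions 4-5)
  Chunk 4: 'cd' (positions 6-7)
Total chunks: ceil(8 / 2) = 4

4


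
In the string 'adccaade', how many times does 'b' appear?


Scanning 'adccaade' for 'b':
  No matches found.
Total occurrences of 'b': 0

0


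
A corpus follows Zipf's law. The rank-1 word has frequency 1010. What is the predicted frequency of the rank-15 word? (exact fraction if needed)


Zipf's law: freq(rank) = f1 / rank
f1 = 1010, rank = 15
freq = 1010 / 15
GCD(1010, 15) = 5
Simplified: 202/3

202/3


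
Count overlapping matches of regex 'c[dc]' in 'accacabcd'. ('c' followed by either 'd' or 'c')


Pattern: c[dc] means 'c' followed by either 'd' or 'c'.
Scanning 'accacabcd' position-by-position:
  Pos 0: window 'ac' -> no
  Pos 1: window 'cc' -> MATCH
  Pos 2: window 'ca' -> no
  Pos 3: window 'ac' -> no
  Pos 4: window 'ca' -> no
  Pos 5: window 'ab' -> no
  Pos 6: window 'bc' -> no
  Pos 7: window 'cd' -> MATCH
  Pos 8: window 'd' -> no
Total matches: 2

2


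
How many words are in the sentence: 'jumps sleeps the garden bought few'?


Counting words by splitting on spaces:
  Word 1: 'jumps'
  Word 2: 'sleeps'
  Word 3: 'the'
  Word 4: 'garden'
  Word 5: 'bought'
  Word 6: 'few'
Total words: 6

6


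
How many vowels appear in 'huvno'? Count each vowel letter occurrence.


Scanning each character of 'huvno':
  Position 1: 'h' -> consonant (running count: 0)
  Position 2: 'u' -> vowel (running count: 1)
  Position 3: 'v' -> consonant (running count: 1)
  Position 4: 'n' -> consonant (running count: 1)
  Position 5: 'o' -> vowel (running count: 2)
Total vowels: 2

2


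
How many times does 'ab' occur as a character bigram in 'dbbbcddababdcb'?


Scanning 'dbbbcddababdcb' for bigram 'ab':
  Position 0: 'db' -> no
  Position 1: 'bb' -> no
  Position 2: 'bb' -> no
  Position 3: 'bc' -> no
  Position 4: 'cd' -> no
  Position 5: 'dd' -> no
  Position 6: 'da' -> no
  Position 7: 'ab' -> MATCH
  Position 8: 'ba' -> no
  Position 9: 'ab' -> MATCH
  Position 10: 'bd' -> no
  Position 11: 'dc' -> no
  Position 12: 'cb' -> no
Total matches: 2

2


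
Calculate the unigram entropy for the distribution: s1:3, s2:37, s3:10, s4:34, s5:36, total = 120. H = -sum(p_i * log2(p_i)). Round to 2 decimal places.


Computing entropy H = -sum(p_i * log2(p_i)):
  s1: p = 3/120 = 0.0250, -p*log2(p) = 0.1330
  s2: p = 37/120 = 0.3083, -p*log2(p) = 0.5234
  s3: p = 10/120 = 0.0833, -p*log2(p) = 0.2987
  s4: p = 34/120 = 0.2833, -p*log2(p) = 0.5155
  s5: p = 36/120 = 0.3000, -p*log2(p) = 0.5211
H = sum of terms = 1.9917
Rounded to 2 decimals: 1.99

1.99


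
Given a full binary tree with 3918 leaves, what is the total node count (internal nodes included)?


Leaf nodes (terminals): 3918
Internal nodes = n - 1 = 3918 - 1 = 3917
Total = leaves + internal = 3918 + 3917 = 7835

7835


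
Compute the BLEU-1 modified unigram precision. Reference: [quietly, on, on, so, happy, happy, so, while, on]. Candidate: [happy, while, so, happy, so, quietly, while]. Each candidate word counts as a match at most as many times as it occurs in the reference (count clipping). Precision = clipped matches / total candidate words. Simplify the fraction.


Reference word counts: {'happy': 2, 'on': 3, 'quietly': 1, 'so': 2, 'while': 1}
Checking each candidate word (with clipping):
  'happy' -> in reference (ref count 2, used 1/2) -> match (matches: 1)
  'while' -> in reference (ref count 1, used 1/1) -> match (matches: 2)
  'so' -> in reference (ref count 2, used 1/2) -> match (matches: 3)
  'happy' -> in reference (ref count 2, used 2/2) -> match (matches: 4)
  'so' -> in reference (ref count 2, used 2/2) -> match (matches: 5)
  'quietly' -> in reference (ref count 1, used 1/1) -> match (matches: 6)
  'while' -> ref count 1 already used up (1/1) -> clipped, no match (matches: 6)
Clipped matches: 6, Candidate length: 7
Precision = 6/7

6/7


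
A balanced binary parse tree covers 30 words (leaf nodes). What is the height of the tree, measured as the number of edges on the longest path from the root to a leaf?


In a balanced binary tree with n leaves the deepest leaf is ceil(log2(n)) edges below the root.
log2(30) = 4.9069
ceil(4.9069) = 5
height (edges) = 5

5


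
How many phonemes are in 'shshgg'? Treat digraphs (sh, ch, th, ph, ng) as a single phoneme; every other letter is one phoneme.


Parsing 'shshgg' greedily, digraphs first:
  'sh' -> digraph (1 consonant phoneme) (phonemes so far: 1)
  'sh' -> digraph (1 consonant phoneme) (phonemes so far: 2)
  'g' -> consonant phoneme (phonemes so far: 3)
  'g' -> consonant phoneme (phonemes so far: 4)
Total phonemes: 4

4


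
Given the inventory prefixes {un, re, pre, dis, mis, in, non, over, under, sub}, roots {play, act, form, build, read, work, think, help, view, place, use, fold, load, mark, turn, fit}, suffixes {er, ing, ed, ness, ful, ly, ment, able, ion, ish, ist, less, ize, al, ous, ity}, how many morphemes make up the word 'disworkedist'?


Segmenting 'disworkedist' against the inventory:
  'dis' -> prefix (morpheme 1)
  'work' -> root (morpheme 2)
  'ed' -> suffix (morpheme 3)
  'ist' -> suffix (morpheme 4)
Total morphemes: 4

4


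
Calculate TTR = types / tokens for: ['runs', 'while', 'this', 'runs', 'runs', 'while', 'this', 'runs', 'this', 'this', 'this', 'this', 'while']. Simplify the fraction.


Tokens: 13
Unique types: ('runs', 'this', 'while') = 3
TTR = 3/13
Already in lowest terms.

3/13


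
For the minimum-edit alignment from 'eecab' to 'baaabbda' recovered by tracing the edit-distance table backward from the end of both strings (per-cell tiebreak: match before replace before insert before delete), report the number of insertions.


Edit distance = 6. Backtracking from cell (5, 8) with preference match > replace > insert > delete,
then listing the resulting alignment 'eecab' -> 'baaabbda' left to right:
  Step 1: replace e->b
  Step 2: replace e->a
  Step 3: replace c->a
  Step 4: keep 'a'
  Step 5: insert 'b' [insertion #1]
  Step 6: keep 'b'
  Step 7: insert 'd' [insertion #2]
  Step 8: insert 'a' [insertion #3]
Total insertions: 3

3


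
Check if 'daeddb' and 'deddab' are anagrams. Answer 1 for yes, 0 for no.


Sort characters of 'daeddb': 'abddde'
Sort characters of 'deddab': 'abddde'
Sorted forms match -> they ARE anagrams
Result: 1

1


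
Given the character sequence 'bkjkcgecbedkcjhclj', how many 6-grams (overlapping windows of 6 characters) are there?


String 'bkjkcgecbedkcjhclj' has length L = 18.
Number of overlapping n-grams = L - n + 1
Substituting: 18 - 6 + 1 = 13

13


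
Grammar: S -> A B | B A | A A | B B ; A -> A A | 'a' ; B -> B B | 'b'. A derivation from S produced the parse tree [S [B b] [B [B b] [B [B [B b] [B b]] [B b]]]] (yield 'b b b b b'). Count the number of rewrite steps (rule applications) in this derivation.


Every bracketed nonterminal node [X ...] in the tree is produced by exactly one rule application.
Reading the tree off as a leftmost derivation:
  Step 1: S  =>  B B   (applied S -> B B)
  Step 2: B B  =>  b B   (applied B -> b)
  Step 3: b B  =>  b B B   (applied B -> B B)
  Step 4: b B B  =>  b b B   (applied B -> b)
  Step 5: b b B  =>  b b B B   (applied B -> B B)
  Step 6: b b B B  =>  b b B B B   (applied B -> B B)
  Step 7: b b B B B  =>  b b b B B   (applied B -> b)
  Step 8: b b b B B  =>  b b b b B   (applied B -> b)
  Step 9: b b b b B  =>  b b b b b   (applied B -> b)
Final yield: b b b b b
Total rewrite steps: 9

9


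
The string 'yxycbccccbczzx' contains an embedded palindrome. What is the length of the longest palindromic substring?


Scanning 'yxycbccccbczzx' for palindromic substrings.
Substring at positions 3-10: 'cbccccbc'.
Check: reverse('cbccccbc') = 'cbccccbc' -> palindrome confirmed.
Neighbouring characters ('y' / 'z') break symmetry, so it cannot extend further.
No longer palindromic substring exists; longest length = 8

8


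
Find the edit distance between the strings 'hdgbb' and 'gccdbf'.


Building DP table for s1='hdgbb' (len 5) and s2='gccdbf' (len 6):
       g  c  c  d  b  f
    0  1  2  3  4  5  6
  h 1  1  2  3  4  5  6
  d 2  2  2  3  3  4  5
  g 3  2  3  3  4  4  5
  b 4  3  3  4  4  4  5
  b 5  4  4  4  5  4  5
Edit distance = dp[5][6] = 5

5


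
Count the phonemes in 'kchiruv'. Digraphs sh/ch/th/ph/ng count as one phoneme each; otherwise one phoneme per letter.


Parsing 'kchiruv' greedily, digraphs first:
  'k' -> consonant phoneme (phonemes so far: 1)
  'ch' -> digraph (1 consonant phoneme) (phonemes so far: 2)
  'i' -> vowel phoneme (phonemes so far: 3)
  'r' -> consonant phoneme (phonemes so far: 4)
  'u' -> vowel phoneme (phonemes so far: 5)
  'v' -> consonant phoneme (phonemes so far: 6)
Total phonemes: 6

6
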